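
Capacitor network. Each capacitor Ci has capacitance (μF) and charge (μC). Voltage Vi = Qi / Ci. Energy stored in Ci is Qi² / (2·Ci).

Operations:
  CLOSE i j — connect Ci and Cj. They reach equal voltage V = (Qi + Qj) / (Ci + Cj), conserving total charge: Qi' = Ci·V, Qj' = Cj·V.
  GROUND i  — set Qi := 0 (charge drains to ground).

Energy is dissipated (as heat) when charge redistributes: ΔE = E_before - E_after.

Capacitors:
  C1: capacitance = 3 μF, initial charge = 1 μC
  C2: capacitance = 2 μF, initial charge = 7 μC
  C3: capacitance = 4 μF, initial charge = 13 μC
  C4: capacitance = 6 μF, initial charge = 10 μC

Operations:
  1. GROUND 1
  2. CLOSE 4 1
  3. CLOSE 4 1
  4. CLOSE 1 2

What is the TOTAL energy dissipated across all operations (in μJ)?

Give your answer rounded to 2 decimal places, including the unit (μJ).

Answer: 6.37 μJ

Derivation:
Initial: C1(3μF, Q=1μC, V=0.33V), C2(2μF, Q=7μC, V=3.50V), C3(4μF, Q=13μC, V=3.25V), C4(6μF, Q=10μC, V=1.67V)
Op 1: GROUND 1: Q1=0; energy lost=0.167
Op 2: CLOSE 4-1: Q_total=10.00, C_total=9.00, V=1.11; Q4=6.67, Q1=3.33; dissipated=2.778
Op 3: CLOSE 4-1: Q_total=10.00, C_total=9.00, V=1.11; Q4=6.67, Q1=3.33; dissipated=0.000
Op 4: CLOSE 1-2: Q_total=10.33, C_total=5.00, V=2.07; Q1=6.20, Q2=4.13; dissipated=3.424
Total dissipated: 6.369 μJ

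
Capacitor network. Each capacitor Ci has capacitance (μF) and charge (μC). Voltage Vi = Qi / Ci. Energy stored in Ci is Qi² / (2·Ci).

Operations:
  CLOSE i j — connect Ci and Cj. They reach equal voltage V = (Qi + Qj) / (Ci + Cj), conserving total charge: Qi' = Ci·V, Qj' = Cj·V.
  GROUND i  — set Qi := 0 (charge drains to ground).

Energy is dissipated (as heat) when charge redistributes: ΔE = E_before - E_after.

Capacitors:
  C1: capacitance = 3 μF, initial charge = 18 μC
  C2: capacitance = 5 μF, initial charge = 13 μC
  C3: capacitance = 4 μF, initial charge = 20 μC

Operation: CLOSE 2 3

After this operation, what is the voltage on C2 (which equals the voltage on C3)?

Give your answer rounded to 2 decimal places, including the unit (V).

Answer: 3.67 V

Derivation:
Initial: C1(3μF, Q=18μC, V=6.00V), C2(5μF, Q=13μC, V=2.60V), C3(4μF, Q=20μC, V=5.00V)
Op 1: CLOSE 2-3: Q_total=33.00, C_total=9.00, V=3.67; Q2=18.33, Q3=14.67; dissipated=6.400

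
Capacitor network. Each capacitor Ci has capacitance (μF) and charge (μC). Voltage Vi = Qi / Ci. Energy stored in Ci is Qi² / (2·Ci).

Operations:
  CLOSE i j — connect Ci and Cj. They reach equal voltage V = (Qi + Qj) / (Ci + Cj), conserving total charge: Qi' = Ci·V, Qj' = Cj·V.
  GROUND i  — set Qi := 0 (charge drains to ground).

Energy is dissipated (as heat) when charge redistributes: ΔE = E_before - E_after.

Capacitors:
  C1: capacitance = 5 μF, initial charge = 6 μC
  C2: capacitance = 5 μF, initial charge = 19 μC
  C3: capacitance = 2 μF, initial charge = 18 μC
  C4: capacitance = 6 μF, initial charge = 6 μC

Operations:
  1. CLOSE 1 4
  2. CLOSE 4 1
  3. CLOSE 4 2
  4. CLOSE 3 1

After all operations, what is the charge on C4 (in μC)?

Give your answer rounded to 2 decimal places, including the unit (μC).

Answer: 13.93 μC

Derivation:
Initial: C1(5μF, Q=6μC, V=1.20V), C2(5μF, Q=19μC, V=3.80V), C3(2μF, Q=18μC, V=9.00V), C4(6μF, Q=6μC, V=1.00V)
Op 1: CLOSE 1-4: Q_total=12.00, C_total=11.00, V=1.09; Q1=5.45, Q4=6.55; dissipated=0.055
Op 2: CLOSE 4-1: Q_total=12.00, C_total=11.00, V=1.09; Q4=6.55, Q1=5.45; dissipated=0.000
Op 3: CLOSE 4-2: Q_total=25.55, C_total=11.00, V=2.32; Q4=13.93, Q2=11.61; dissipated=10.008
Op 4: CLOSE 3-1: Q_total=23.45, C_total=7.00, V=3.35; Q3=6.70, Q1=16.75; dissipated=44.681
Final charges: Q1=16.75, Q2=11.61, Q3=6.70, Q4=13.93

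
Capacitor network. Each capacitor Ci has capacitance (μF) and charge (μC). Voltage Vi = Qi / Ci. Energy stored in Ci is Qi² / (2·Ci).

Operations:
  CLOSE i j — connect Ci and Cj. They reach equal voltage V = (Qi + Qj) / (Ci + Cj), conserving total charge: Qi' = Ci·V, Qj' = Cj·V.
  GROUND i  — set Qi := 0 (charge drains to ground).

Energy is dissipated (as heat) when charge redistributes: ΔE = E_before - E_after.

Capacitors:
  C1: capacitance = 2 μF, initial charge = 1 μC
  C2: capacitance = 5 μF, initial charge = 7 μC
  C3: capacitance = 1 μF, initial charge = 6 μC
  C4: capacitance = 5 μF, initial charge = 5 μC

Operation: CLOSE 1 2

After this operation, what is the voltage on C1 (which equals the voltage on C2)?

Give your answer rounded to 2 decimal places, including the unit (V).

Answer: 1.14 V

Derivation:
Initial: C1(2μF, Q=1μC, V=0.50V), C2(5μF, Q=7μC, V=1.40V), C3(1μF, Q=6μC, V=6.00V), C4(5μF, Q=5μC, V=1.00V)
Op 1: CLOSE 1-2: Q_total=8.00, C_total=7.00, V=1.14; Q1=2.29, Q2=5.71; dissipated=0.579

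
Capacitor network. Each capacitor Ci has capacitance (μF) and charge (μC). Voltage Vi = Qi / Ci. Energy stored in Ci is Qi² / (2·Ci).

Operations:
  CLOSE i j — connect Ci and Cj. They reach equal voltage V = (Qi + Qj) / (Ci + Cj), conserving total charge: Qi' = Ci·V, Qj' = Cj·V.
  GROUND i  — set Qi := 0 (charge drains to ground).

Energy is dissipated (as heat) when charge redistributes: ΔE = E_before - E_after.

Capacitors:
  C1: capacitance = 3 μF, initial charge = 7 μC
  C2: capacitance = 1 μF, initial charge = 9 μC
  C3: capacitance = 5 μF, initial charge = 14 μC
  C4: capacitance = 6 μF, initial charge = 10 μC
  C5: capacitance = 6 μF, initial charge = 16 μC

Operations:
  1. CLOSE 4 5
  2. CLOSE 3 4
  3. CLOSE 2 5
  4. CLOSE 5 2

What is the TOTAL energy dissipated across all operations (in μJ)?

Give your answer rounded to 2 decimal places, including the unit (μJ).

Answer: 22.06 μJ

Derivation:
Initial: C1(3μF, Q=7μC, V=2.33V), C2(1μF, Q=9μC, V=9.00V), C3(5μF, Q=14μC, V=2.80V), C4(6μF, Q=10μC, V=1.67V), C5(6μF, Q=16μC, V=2.67V)
Op 1: CLOSE 4-5: Q_total=26.00, C_total=12.00, V=2.17; Q4=13.00, Q5=13.00; dissipated=1.500
Op 2: CLOSE 3-4: Q_total=27.00, C_total=11.00, V=2.45; Q3=12.27, Q4=14.73; dissipated=0.547
Op 3: CLOSE 2-5: Q_total=22.00, C_total=7.00, V=3.14; Q2=3.14, Q5=18.86; dissipated=20.012
Op 4: CLOSE 5-2: Q_total=22.00, C_total=7.00, V=3.14; Q5=18.86, Q2=3.14; dissipated=0.000
Total dissipated: 22.059 μJ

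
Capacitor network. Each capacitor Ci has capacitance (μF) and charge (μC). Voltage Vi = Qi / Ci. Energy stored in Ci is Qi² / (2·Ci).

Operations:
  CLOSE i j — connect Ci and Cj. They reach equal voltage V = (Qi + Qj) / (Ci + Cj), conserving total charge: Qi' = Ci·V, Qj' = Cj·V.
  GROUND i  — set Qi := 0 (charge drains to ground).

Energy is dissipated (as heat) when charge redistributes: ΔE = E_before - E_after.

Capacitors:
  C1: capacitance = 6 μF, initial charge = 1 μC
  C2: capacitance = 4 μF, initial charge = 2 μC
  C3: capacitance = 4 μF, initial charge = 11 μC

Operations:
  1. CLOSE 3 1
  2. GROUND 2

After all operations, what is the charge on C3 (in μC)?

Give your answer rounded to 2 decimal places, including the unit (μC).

Initial: C1(6μF, Q=1μC, V=0.17V), C2(4μF, Q=2μC, V=0.50V), C3(4μF, Q=11μC, V=2.75V)
Op 1: CLOSE 3-1: Q_total=12.00, C_total=10.00, V=1.20; Q3=4.80, Q1=7.20; dissipated=8.008
Op 2: GROUND 2: Q2=0; energy lost=0.500
Final charges: Q1=7.20, Q2=0.00, Q3=4.80

Answer: 4.80 μC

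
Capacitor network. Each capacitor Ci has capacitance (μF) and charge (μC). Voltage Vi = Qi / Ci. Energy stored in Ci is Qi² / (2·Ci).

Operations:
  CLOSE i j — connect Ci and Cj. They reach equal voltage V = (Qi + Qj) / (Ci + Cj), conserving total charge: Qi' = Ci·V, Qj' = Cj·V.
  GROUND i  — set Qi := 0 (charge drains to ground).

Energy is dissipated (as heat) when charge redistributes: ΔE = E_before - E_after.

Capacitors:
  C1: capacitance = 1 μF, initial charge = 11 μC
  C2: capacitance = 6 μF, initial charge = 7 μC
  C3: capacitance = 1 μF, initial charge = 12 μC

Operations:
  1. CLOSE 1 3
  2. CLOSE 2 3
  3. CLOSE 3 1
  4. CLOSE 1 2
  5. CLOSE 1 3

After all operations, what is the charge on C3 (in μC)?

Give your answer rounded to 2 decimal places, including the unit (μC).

Initial: C1(1μF, Q=11μC, V=11.00V), C2(6μF, Q=7μC, V=1.17V), C3(1μF, Q=12μC, V=12.00V)
Op 1: CLOSE 1-3: Q_total=23.00, C_total=2.00, V=11.50; Q1=11.50, Q3=11.50; dissipated=0.250
Op 2: CLOSE 2-3: Q_total=18.50, C_total=7.00, V=2.64; Q2=15.86, Q3=2.64; dissipated=45.762
Op 3: CLOSE 3-1: Q_total=14.14, C_total=2.00, V=7.07; Q3=7.07, Q1=7.07; dissipated=19.612
Op 4: CLOSE 1-2: Q_total=22.93, C_total=7.00, V=3.28; Q1=3.28, Q2=19.65; dissipated=8.405
Op 5: CLOSE 1-3: Q_total=10.35, C_total=2.00, V=5.17; Q1=5.17, Q3=5.17; dissipated=3.602
Final charges: Q1=5.17, Q2=19.65, Q3=5.17

Answer: 5.17 μC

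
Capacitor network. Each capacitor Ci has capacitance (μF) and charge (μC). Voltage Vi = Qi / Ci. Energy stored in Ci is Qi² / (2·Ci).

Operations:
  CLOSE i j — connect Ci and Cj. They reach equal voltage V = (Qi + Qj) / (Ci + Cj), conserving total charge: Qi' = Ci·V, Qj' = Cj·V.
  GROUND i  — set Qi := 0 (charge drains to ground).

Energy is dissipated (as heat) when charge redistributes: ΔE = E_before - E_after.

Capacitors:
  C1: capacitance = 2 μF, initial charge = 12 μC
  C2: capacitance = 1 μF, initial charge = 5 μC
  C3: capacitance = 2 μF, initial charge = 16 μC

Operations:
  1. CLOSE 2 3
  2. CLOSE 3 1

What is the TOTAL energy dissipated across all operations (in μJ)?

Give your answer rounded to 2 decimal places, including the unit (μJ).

Initial: C1(2μF, Q=12μC, V=6.00V), C2(1μF, Q=5μC, V=5.00V), C3(2μF, Q=16μC, V=8.00V)
Op 1: CLOSE 2-3: Q_total=21.00, C_total=3.00, V=7.00; Q2=7.00, Q3=14.00; dissipated=3.000
Op 2: CLOSE 3-1: Q_total=26.00, C_total=4.00, V=6.50; Q3=13.00, Q1=13.00; dissipated=0.500
Total dissipated: 3.500 μJ

Answer: 3.50 μJ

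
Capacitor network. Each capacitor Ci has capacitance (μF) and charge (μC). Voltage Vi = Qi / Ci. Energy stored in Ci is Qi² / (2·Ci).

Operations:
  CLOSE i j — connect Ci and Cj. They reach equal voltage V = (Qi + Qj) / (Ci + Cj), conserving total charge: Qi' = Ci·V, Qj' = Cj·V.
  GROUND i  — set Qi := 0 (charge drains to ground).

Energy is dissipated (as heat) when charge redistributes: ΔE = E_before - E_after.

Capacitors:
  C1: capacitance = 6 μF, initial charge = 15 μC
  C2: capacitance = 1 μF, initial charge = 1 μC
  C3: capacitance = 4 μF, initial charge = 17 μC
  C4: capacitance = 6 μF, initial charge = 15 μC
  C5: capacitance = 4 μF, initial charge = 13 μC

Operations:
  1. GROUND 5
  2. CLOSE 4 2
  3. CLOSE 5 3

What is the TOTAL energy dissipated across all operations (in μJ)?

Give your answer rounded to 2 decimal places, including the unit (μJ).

Initial: C1(6μF, Q=15μC, V=2.50V), C2(1μF, Q=1μC, V=1.00V), C3(4μF, Q=17μC, V=4.25V), C4(6μF, Q=15μC, V=2.50V), C5(4μF, Q=13μC, V=3.25V)
Op 1: GROUND 5: Q5=0; energy lost=21.125
Op 2: CLOSE 4-2: Q_total=16.00, C_total=7.00, V=2.29; Q4=13.71, Q2=2.29; dissipated=0.964
Op 3: CLOSE 5-3: Q_total=17.00, C_total=8.00, V=2.12; Q5=8.50, Q3=8.50; dissipated=18.062
Total dissipated: 40.152 μJ

Answer: 40.15 μJ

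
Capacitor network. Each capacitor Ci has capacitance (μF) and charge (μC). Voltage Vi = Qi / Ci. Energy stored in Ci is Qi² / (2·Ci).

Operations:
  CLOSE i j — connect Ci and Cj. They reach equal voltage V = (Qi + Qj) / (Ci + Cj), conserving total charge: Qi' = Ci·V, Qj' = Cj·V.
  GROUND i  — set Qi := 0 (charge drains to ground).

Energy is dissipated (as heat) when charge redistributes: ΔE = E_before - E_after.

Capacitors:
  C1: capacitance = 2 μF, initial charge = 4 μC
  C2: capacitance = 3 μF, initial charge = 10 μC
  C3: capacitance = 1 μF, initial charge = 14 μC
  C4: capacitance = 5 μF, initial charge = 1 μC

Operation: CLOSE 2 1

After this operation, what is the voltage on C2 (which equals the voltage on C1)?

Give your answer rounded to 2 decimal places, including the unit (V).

Initial: C1(2μF, Q=4μC, V=2.00V), C2(3μF, Q=10μC, V=3.33V), C3(1μF, Q=14μC, V=14.00V), C4(5μF, Q=1μC, V=0.20V)
Op 1: CLOSE 2-1: Q_total=14.00, C_total=5.00, V=2.80; Q2=8.40, Q1=5.60; dissipated=1.067

Answer: 2.80 V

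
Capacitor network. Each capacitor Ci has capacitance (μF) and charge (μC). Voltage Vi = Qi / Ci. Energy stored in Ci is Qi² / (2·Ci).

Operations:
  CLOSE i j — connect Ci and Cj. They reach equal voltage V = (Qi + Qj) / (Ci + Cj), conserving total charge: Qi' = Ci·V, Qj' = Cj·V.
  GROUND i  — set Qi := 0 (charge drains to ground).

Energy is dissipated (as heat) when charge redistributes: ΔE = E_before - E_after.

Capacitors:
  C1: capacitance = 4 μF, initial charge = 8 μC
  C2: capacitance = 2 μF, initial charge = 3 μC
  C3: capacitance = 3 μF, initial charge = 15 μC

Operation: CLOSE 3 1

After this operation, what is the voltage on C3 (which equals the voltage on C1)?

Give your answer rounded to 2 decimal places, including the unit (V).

Answer: 3.29 V

Derivation:
Initial: C1(4μF, Q=8μC, V=2.00V), C2(2μF, Q=3μC, V=1.50V), C3(3μF, Q=15μC, V=5.00V)
Op 1: CLOSE 3-1: Q_total=23.00, C_total=7.00, V=3.29; Q3=9.86, Q1=13.14; dissipated=7.714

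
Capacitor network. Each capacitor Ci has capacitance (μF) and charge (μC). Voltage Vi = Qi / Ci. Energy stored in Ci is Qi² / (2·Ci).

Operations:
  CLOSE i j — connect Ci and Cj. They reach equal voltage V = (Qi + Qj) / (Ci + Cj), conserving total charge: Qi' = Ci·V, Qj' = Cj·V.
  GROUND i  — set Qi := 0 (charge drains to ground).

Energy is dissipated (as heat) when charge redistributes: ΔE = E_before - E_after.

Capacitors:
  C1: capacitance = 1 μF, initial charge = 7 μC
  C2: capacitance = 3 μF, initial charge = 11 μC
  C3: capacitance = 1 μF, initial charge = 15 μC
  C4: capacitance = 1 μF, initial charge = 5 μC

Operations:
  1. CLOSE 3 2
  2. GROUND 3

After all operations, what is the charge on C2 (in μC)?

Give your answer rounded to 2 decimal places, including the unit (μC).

Initial: C1(1μF, Q=7μC, V=7.00V), C2(3μF, Q=11μC, V=3.67V), C3(1μF, Q=15μC, V=15.00V), C4(1μF, Q=5μC, V=5.00V)
Op 1: CLOSE 3-2: Q_total=26.00, C_total=4.00, V=6.50; Q3=6.50, Q2=19.50; dissipated=48.167
Op 2: GROUND 3: Q3=0; energy lost=21.125
Final charges: Q1=7.00, Q2=19.50, Q3=0.00, Q4=5.00

Answer: 19.50 μC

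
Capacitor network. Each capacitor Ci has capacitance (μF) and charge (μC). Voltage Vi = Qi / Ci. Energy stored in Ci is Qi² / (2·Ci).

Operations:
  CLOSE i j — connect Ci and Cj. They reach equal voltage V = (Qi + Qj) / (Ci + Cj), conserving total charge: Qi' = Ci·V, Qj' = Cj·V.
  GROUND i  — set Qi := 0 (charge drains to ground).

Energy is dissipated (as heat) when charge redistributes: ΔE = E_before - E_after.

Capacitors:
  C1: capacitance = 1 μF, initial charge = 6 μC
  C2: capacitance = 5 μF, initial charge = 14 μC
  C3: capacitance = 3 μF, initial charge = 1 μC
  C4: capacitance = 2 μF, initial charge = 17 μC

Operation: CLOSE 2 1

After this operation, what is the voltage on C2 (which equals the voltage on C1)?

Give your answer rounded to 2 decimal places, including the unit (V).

Answer: 3.33 V

Derivation:
Initial: C1(1μF, Q=6μC, V=6.00V), C2(5μF, Q=14μC, V=2.80V), C3(3μF, Q=1μC, V=0.33V), C4(2μF, Q=17μC, V=8.50V)
Op 1: CLOSE 2-1: Q_total=20.00, C_total=6.00, V=3.33; Q2=16.67, Q1=3.33; dissipated=4.267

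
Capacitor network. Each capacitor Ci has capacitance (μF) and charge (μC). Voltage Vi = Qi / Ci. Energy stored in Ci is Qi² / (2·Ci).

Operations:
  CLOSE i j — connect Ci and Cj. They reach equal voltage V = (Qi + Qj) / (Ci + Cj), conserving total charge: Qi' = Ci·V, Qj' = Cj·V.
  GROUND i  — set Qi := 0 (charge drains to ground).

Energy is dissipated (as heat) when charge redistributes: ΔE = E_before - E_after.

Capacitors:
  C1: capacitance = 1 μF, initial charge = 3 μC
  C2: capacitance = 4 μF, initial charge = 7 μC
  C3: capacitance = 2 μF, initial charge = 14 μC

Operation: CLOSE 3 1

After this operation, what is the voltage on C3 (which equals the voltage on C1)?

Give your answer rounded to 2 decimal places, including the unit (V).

Initial: C1(1μF, Q=3μC, V=3.00V), C2(4μF, Q=7μC, V=1.75V), C3(2μF, Q=14μC, V=7.00V)
Op 1: CLOSE 3-1: Q_total=17.00, C_total=3.00, V=5.67; Q3=11.33, Q1=5.67; dissipated=5.333

Answer: 5.67 V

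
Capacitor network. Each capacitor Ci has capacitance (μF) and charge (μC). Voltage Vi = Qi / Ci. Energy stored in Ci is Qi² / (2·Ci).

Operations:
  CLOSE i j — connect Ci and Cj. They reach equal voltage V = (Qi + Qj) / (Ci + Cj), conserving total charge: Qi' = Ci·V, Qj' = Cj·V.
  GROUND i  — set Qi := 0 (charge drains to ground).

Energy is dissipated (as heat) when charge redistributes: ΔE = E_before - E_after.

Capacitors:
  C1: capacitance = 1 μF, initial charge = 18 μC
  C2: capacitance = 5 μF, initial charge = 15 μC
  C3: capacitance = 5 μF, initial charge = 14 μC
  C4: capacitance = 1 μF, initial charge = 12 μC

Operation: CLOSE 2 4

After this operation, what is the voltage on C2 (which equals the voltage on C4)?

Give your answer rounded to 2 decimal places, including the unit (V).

Answer: 4.50 V

Derivation:
Initial: C1(1μF, Q=18μC, V=18.00V), C2(5μF, Q=15μC, V=3.00V), C3(5μF, Q=14μC, V=2.80V), C4(1μF, Q=12μC, V=12.00V)
Op 1: CLOSE 2-4: Q_total=27.00, C_total=6.00, V=4.50; Q2=22.50, Q4=4.50; dissipated=33.750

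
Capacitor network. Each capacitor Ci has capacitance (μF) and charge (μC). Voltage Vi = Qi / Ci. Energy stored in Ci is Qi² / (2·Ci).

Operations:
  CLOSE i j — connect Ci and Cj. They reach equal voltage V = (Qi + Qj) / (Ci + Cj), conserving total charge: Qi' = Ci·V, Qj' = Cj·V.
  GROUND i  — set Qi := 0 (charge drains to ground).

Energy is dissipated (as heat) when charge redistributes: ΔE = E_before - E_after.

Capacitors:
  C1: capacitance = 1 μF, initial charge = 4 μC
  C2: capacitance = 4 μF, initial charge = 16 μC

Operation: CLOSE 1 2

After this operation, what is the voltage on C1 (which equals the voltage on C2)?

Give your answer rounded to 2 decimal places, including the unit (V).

Initial: C1(1μF, Q=4μC, V=4.00V), C2(4μF, Q=16μC, V=4.00V)
Op 1: CLOSE 1-2: Q_total=20.00, C_total=5.00, V=4.00; Q1=4.00, Q2=16.00; dissipated=0.000

Answer: 4.00 V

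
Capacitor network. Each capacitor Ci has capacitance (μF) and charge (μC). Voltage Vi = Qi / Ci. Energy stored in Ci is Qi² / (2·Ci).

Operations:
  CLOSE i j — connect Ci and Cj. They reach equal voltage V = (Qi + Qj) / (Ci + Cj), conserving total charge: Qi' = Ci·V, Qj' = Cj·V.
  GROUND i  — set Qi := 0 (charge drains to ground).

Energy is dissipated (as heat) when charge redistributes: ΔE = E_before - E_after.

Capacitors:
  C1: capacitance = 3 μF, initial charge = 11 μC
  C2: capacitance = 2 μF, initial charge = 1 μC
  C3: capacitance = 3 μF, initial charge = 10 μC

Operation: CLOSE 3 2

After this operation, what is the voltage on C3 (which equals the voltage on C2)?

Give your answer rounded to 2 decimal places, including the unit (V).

Answer: 2.20 V

Derivation:
Initial: C1(3μF, Q=11μC, V=3.67V), C2(2μF, Q=1μC, V=0.50V), C3(3μF, Q=10μC, V=3.33V)
Op 1: CLOSE 3-2: Q_total=11.00, C_total=5.00, V=2.20; Q3=6.60, Q2=4.40; dissipated=4.817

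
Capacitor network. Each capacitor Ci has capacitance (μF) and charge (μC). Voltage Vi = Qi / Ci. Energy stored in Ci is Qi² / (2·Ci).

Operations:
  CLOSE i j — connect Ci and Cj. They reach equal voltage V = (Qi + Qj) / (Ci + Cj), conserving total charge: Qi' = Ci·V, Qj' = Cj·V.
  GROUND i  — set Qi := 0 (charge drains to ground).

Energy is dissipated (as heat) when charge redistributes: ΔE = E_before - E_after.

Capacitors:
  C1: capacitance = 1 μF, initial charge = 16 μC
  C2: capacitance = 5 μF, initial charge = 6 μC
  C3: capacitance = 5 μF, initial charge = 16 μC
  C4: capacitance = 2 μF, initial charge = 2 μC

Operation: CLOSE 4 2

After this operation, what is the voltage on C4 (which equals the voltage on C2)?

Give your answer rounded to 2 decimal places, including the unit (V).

Answer: 1.14 V

Derivation:
Initial: C1(1μF, Q=16μC, V=16.00V), C2(5μF, Q=6μC, V=1.20V), C3(5μF, Q=16μC, V=3.20V), C4(2μF, Q=2μC, V=1.00V)
Op 1: CLOSE 4-2: Q_total=8.00, C_total=7.00, V=1.14; Q4=2.29, Q2=5.71; dissipated=0.029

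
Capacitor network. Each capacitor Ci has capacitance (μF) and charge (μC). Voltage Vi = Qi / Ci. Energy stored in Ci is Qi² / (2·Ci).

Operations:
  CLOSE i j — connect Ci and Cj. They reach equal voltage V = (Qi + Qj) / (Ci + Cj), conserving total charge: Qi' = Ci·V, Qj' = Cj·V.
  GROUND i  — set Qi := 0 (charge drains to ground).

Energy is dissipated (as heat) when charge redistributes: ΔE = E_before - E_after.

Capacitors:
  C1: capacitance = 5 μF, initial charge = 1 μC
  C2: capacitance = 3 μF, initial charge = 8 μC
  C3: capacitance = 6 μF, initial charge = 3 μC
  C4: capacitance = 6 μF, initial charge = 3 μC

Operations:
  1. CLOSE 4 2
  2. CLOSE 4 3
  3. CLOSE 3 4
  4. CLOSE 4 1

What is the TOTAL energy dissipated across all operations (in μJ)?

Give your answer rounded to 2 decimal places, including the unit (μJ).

Answer: 6.07 μJ

Derivation:
Initial: C1(5μF, Q=1μC, V=0.20V), C2(3μF, Q=8μC, V=2.67V), C3(6μF, Q=3μC, V=0.50V), C4(6μF, Q=3μC, V=0.50V)
Op 1: CLOSE 4-2: Q_total=11.00, C_total=9.00, V=1.22; Q4=7.33, Q2=3.67; dissipated=4.694
Op 2: CLOSE 4-3: Q_total=10.33, C_total=12.00, V=0.86; Q4=5.17, Q3=5.17; dissipated=0.782
Op 3: CLOSE 3-4: Q_total=10.33, C_total=12.00, V=0.86; Q3=5.17, Q4=5.17; dissipated=0.000
Op 4: CLOSE 4-1: Q_total=6.17, C_total=11.00, V=0.56; Q4=3.36, Q1=2.80; dissipated=0.596
Total dissipated: 6.073 μJ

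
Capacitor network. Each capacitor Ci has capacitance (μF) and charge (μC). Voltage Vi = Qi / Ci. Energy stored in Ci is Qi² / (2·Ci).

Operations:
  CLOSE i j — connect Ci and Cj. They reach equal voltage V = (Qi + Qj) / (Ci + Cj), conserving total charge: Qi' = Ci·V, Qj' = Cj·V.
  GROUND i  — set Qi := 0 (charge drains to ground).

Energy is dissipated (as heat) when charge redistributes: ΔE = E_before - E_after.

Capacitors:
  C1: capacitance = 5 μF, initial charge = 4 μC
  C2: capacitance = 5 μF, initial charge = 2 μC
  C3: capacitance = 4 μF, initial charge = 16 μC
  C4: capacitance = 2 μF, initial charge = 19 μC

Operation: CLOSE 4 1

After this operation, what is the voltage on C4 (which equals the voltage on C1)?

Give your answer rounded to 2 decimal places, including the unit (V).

Answer: 3.29 V

Derivation:
Initial: C1(5μF, Q=4μC, V=0.80V), C2(5μF, Q=2μC, V=0.40V), C3(4μF, Q=16μC, V=4.00V), C4(2μF, Q=19μC, V=9.50V)
Op 1: CLOSE 4-1: Q_total=23.00, C_total=7.00, V=3.29; Q4=6.57, Q1=16.43; dissipated=54.064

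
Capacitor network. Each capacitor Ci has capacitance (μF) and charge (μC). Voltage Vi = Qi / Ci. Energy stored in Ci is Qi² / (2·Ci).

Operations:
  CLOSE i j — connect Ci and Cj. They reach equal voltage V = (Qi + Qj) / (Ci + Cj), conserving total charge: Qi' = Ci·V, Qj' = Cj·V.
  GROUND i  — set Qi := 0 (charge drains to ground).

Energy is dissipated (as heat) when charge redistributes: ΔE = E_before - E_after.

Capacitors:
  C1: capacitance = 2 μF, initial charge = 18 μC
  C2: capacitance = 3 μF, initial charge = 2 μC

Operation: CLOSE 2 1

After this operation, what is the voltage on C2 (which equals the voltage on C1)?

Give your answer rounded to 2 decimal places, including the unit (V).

Initial: C1(2μF, Q=18μC, V=9.00V), C2(3μF, Q=2μC, V=0.67V)
Op 1: CLOSE 2-1: Q_total=20.00, C_total=5.00, V=4.00; Q2=12.00, Q1=8.00; dissipated=41.667

Answer: 4.00 V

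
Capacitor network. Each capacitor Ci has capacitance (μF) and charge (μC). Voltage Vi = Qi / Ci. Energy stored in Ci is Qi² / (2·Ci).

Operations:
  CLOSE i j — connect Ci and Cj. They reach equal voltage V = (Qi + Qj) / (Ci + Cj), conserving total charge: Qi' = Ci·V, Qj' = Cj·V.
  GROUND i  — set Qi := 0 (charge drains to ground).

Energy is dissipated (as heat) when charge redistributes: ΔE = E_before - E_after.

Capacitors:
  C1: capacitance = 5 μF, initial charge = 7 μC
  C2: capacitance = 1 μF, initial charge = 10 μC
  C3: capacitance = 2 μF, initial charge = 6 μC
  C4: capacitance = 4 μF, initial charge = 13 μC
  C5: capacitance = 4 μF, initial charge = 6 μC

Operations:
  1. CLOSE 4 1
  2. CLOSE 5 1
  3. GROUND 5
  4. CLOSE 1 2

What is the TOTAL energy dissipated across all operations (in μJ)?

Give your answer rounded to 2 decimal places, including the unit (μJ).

Answer: 38.94 μJ

Derivation:
Initial: C1(5μF, Q=7μC, V=1.40V), C2(1μF, Q=10μC, V=10.00V), C3(2μF, Q=6μC, V=3.00V), C4(4μF, Q=13μC, V=3.25V), C5(4μF, Q=6μC, V=1.50V)
Op 1: CLOSE 4-1: Q_total=20.00, C_total=9.00, V=2.22; Q4=8.89, Q1=11.11; dissipated=3.803
Op 2: CLOSE 5-1: Q_total=17.11, C_total=9.00, V=1.90; Q5=7.60, Q1=9.51; dissipated=0.580
Op 3: GROUND 5: Q5=0; energy lost=7.229
Op 4: CLOSE 1-2: Q_total=19.51, C_total=6.00, V=3.25; Q1=16.26, Q2=3.25; dissipated=27.329
Total dissipated: 38.941 μJ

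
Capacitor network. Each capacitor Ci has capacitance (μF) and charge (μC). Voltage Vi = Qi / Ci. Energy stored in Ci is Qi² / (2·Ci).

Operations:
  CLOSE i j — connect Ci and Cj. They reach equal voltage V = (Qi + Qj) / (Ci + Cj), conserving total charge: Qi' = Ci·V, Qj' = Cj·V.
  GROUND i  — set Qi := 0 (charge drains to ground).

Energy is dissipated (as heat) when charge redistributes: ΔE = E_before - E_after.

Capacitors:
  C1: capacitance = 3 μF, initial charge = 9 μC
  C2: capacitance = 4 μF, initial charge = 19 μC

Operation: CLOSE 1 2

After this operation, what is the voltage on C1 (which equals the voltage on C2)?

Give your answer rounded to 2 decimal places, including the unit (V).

Answer: 4.00 V

Derivation:
Initial: C1(3μF, Q=9μC, V=3.00V), C2(4μF, Q=19μC, V=4.75V)
Op 1: CLOSE 1-2: Q_total=28.00, C_total=7.00, V=4.00; Q1=12.00, Q2=16.00; dissipated=2.625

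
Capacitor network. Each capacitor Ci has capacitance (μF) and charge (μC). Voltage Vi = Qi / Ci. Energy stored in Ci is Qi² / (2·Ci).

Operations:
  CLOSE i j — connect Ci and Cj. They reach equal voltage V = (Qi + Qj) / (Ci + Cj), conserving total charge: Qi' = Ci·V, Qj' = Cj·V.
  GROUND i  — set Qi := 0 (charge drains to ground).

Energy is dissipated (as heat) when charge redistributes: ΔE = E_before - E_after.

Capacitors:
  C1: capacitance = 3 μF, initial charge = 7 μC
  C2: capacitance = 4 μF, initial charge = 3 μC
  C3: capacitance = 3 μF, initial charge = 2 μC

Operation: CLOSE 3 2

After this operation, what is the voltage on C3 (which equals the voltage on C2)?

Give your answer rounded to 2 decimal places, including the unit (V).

Answer: 0.71 V

Derivation:
Initial: C1(3μF, Q=7μC, V=2.33V), C2(4μF, Q=3μC, V=0.75V), C3(3μF, Q=2μC, V=0.67V)
Op 1: CLOSE 3-2: Q_total=5.00, C_total=7.00, V=0.71; Q3=2.14, Q2=2.86; dissipated=0.006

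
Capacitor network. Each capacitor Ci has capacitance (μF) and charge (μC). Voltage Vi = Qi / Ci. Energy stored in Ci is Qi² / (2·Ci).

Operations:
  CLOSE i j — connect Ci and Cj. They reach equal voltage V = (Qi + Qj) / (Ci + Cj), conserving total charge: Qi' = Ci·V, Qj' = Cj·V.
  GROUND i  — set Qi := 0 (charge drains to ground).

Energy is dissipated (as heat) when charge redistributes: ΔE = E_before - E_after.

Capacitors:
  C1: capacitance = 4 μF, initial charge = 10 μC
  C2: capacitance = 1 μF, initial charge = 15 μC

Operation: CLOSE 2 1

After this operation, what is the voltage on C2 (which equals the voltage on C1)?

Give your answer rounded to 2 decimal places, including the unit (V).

Initial: C1(4μF, Q=10μC, V=2.50V), C2(1μF, Q=15μC, V=15.00V)
Op 1: CLOSE 2-1: Q_total=25.00, C_total=5.00, V=5.00; Q2=5.00, Q1=20.00; dissipated=62.500

Answer: 5.00 V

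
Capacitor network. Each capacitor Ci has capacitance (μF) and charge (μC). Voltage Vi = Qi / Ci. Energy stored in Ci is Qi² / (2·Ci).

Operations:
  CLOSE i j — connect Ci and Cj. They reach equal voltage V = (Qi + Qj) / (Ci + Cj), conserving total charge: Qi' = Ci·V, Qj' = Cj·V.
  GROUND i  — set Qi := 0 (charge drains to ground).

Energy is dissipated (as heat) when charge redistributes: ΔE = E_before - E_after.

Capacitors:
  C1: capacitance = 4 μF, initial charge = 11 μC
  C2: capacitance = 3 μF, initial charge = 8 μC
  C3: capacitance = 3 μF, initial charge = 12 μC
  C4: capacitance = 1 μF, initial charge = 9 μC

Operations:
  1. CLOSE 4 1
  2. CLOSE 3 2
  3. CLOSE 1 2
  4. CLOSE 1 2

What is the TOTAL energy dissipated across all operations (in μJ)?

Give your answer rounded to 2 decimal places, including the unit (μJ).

Answer: 17.34 μJ

Derivation:
Initial: C1(4μF, Q=11μC, V=2.75V), C2(3μF, Q=8μC, V=2.67V), C3(3μF, Q=12μC, V=4.00V), C4(1μF, Q=9μC, V=9.00V)
Op 1: CLOSE 4-1: Q_total=20.00, C_total=5.00, V=4.00; Q4=4.00, Q1=16.00; dissipated=15.625
Op 2: CLOSE 3-2: Q_total=20.00, C_total=6.00, V=3.33; Q3=10.00, Q2=10.00; dissipated=1.333
Op 3: CLOSE 1-2: Q_total=26.00, C_total=7.00, V=3.71; Q1=14.86, Q2=11.14; dissipated=0.381
Op 4: CLOSE 1-2: Q_total=26.00, C_total=7.00, V=3.71; Q1=14.86, Q2=11.14; dissipated=0.000
Total dissipated: 17.339 μJ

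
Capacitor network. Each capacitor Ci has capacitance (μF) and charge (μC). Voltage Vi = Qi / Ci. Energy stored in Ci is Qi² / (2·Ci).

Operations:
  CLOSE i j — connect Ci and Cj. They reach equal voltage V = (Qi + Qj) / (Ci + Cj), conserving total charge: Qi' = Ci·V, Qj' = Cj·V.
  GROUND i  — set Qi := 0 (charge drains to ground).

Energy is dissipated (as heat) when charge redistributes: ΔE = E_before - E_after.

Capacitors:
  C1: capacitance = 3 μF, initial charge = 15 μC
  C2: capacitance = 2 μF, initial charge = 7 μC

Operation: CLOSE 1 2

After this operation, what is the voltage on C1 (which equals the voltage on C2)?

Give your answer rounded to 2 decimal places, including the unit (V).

Answer: 4.40 V

Derivation:
Initial: C1(3μF, Q=15μC, V=5.00V), C2(2μF, Q=7μC, V=3.50V)
Op 1: CLOSE 1-2: Q_total=22.00, C_total=5.00, V=4.40; Q1=13.20, Q2=8.80; dissipated=1.350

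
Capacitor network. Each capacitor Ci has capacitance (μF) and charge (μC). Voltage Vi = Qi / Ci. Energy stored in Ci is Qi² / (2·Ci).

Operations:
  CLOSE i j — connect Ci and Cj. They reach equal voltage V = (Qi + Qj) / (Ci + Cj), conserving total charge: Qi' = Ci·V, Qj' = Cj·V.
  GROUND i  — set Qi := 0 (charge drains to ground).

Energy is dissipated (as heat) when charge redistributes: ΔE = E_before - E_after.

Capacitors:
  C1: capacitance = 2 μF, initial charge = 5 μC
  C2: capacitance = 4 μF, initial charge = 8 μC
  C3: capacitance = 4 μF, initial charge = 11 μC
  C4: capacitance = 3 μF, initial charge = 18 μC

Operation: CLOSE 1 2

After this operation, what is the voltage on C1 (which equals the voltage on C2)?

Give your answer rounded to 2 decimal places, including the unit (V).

Answer: 2.17 V

Derivation:
Initial: C1(2μF, Q=5μC, V=2.50V), C2(4μF, Q=8μC, V=2.00V), C3(4μF, Q=11μC, V=2.75V), C4(3μF, Q=18μC, V=6.00V)
Op 1: CLOSE 1-2: Q_total=13.00, C_total=6.00, V=2.17; Q1=4.33, Q2=8.67; dissipated=0.167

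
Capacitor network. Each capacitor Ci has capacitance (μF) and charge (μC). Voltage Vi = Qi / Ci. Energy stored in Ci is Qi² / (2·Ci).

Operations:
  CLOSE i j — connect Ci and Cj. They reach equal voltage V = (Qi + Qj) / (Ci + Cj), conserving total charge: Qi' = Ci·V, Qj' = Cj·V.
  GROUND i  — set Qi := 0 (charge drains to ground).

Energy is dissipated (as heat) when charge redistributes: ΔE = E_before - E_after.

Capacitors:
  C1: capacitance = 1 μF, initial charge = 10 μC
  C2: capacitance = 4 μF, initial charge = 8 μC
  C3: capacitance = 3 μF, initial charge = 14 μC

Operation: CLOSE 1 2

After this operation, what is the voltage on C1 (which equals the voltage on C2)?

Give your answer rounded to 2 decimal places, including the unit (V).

Initial: C1(1μF, Q=10μC, V=10.00V), C2(4μF, Q=8μC, V=2.00V), C3(3μF, Q=14μC, V=4.67V)
Op 1: CLOSE 1-2: Q_total=18.00, C_total=5.00, V=3.60; Q1=3.60, Q2=14.40; dissipated=25.600

Answer: 3.60 V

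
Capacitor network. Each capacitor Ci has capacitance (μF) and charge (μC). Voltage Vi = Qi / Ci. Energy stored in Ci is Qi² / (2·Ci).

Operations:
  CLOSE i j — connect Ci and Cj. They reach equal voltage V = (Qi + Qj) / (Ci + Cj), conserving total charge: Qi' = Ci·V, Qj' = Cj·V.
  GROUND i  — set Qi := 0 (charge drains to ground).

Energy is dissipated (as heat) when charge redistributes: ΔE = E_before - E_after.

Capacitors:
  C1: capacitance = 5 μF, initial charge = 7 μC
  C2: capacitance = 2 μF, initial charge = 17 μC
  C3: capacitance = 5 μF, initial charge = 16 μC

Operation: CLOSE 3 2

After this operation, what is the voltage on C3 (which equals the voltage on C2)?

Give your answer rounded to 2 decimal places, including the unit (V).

Answer: 4.71 V

Derivation:
Initial: C1(5μF, Q=7μC, V=1.40V), C2(2μF, Q=17μC, V=8.50V), C3(5μF, Q=16μC, V=3.20V)
Op 1: CLOSE 3-2: Q_total=33.00, C_total=7.00, V=4.71; Q3=23.57, Q2=9.43; dissipated=20.064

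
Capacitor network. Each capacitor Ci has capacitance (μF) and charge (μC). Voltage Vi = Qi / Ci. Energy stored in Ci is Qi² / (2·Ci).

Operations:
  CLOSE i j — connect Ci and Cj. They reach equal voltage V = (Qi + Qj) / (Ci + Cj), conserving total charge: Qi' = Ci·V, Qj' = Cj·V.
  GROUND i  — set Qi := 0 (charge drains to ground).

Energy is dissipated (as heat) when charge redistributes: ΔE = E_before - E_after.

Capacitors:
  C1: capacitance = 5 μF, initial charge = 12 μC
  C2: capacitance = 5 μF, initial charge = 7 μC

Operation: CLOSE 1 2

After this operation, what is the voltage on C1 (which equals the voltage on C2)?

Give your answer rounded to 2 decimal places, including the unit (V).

Answer: 1.90 V

Derivation:
Initial: C1(5μF, Q=12μC, V=2.40V), C2(5μF, Q=7μC, V=1.40V)
Op 1: CLOSE 1-2: Q_total=19.00, C_total=10.00, V=1.90; Q1=9.50, Q2=9.50; dissipated=1.250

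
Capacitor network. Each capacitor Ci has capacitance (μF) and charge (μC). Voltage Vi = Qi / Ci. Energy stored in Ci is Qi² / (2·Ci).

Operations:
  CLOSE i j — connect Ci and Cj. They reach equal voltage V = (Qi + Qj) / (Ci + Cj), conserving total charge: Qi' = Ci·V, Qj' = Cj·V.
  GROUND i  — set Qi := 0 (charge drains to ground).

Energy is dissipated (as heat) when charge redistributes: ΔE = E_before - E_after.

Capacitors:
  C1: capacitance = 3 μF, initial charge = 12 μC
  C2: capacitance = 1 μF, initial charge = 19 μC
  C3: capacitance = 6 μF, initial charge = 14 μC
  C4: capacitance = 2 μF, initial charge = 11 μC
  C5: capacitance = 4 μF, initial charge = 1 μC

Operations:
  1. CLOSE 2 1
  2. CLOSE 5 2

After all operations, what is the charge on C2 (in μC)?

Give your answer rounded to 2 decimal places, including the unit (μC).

Answer: 1.75 μC

Derivation:
Initial: C1(3μF, Q=12μC, V=4.00V), C2(1μF, Q=19μC, V=19.00V), C3(6μF, Q=14μC, V=2.33V), C4(2μF, Q=11μC, V=5.50V), C5(4μF, Q=1μC, V=0.25V)
Op 1: CLOSE 2-1: Q_total=31.00, C_total=4.00, V=7.75; Q2=7.75, Q1=23.25; dissipated=84.375
Op 2: CLOSE 5-2: Q_total=8.75, C_total=5.00, V=1.75; Q5=7.00, Q2=1.75; dissipated=22.500
Final charges: Q1=23.25, Q2=1.75, Q3=14.00, Q4=11.00, Q5=7.00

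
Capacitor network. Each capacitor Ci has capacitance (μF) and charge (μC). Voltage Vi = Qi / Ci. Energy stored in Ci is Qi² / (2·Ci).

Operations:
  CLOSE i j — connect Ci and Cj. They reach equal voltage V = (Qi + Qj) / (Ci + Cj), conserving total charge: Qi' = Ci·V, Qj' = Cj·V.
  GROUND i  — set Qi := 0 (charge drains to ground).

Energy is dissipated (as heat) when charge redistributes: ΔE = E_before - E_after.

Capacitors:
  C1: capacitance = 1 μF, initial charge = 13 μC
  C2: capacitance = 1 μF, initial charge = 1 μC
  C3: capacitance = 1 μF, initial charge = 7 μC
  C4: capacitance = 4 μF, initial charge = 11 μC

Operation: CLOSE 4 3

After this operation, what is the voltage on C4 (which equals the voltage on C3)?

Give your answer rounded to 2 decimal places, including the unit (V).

Initial: C1(1μF, Q=13μC, V=13.00V), C2(1μF, Q=1μC, V=1.00V), C3(1μF, Q=7μC, V=7.00V), C4(4μF, Q=11μC, V=2.75V)
Op 1: CLOSE 4-3: Q_total=18.00, C_total=5.00, V=3.60; Q4=14.40, Q3=3.60; dissipated=7.225

Answer: 3.60 V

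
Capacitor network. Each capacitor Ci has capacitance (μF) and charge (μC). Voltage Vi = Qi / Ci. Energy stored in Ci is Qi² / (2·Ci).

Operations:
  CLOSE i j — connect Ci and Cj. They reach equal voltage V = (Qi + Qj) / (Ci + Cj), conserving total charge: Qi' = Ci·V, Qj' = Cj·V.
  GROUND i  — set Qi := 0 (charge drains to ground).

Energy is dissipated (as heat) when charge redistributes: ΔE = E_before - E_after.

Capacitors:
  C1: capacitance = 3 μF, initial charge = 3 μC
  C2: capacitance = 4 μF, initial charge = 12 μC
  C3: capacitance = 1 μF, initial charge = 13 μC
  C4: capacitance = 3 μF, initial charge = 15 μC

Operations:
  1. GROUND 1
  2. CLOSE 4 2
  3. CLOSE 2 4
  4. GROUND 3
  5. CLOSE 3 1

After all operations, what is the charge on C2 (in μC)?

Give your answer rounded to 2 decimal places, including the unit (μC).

Answer: 15.43 μC

Derivation:
Initial: C1(3μF, Q=3μC, V=1.00V), C2(4μF, Q=12μC, V=3.00V), C3(1μF, Q=13μC, V=13.00V), C4(3μF, Q=15μC, V=5.00V)
Op 1: GROUND 1: Q1=0; energy lost=1.500
Op 2: CLOSE 4-2: Q_total=27.00, C_total=7.00, V=3.86; Q4=11.57, Q2=15.43; dissipated=3.429
Op 3: CLOSE 2-4: Q_total=27.00, C_total=7.00, V=3.86; Q2=15.43, Q4=11.57; dissipated=0.000
Op 4: GROUND 3: Q3=0; energy lost=84.500
Op 5: CLOSE 3-1: Q_total=0.00, C_total=4.00, V=0.00; Q3=0.00, Q1=0.00; dissipated=0.000
Final charges: Q1=0.00, Q2=15.43, Q3=0.00, Q4=11.57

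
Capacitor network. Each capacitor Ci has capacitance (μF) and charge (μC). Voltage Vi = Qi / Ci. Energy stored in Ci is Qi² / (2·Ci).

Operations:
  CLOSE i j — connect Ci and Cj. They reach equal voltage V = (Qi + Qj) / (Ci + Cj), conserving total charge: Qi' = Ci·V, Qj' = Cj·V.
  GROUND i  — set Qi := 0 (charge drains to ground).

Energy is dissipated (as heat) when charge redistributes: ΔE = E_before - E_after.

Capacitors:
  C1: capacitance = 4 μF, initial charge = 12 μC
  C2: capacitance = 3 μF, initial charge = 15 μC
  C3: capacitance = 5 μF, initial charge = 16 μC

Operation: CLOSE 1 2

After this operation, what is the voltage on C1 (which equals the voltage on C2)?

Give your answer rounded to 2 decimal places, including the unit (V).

Answer: 3.86 V

Derivation:
Initial: C1(4μF, Q=12μC, V=3.00V), C2(3μF, Q=15μC, V=5.00V), C3(5μF, Q=16μC, V=3.20V)
Op 1: CLOSE 1-2: Q_total=27.00, C_total=7.00, V=3.86; Q1=15.43, Q2=11.57; dissipated=3.429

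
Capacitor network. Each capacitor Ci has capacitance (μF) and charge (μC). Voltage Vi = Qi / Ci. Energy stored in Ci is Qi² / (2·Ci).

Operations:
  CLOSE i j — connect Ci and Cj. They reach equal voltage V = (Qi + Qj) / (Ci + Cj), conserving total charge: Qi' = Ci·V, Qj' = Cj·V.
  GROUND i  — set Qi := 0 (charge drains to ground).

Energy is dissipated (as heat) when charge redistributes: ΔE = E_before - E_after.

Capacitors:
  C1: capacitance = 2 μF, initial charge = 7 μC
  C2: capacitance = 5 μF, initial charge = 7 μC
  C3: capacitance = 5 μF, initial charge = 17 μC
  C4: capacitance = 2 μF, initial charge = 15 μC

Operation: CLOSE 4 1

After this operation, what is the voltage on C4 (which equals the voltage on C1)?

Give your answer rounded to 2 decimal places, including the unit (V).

Initial: C1(2μF, Q=7μC, V=3.50V), C2(5μF, Q=7μC, V=1.40V), C3(5μF, Q=17μC, V=3.40V), C4(2μF, Q=15μC, V=7.50V)
Op 1: CLOSE 4-1: Q_total=22.00, C_total=4.00, V=5.50; Q4=11.00, Q1=11.00; dissipated=8.000

Answer: 5.50 V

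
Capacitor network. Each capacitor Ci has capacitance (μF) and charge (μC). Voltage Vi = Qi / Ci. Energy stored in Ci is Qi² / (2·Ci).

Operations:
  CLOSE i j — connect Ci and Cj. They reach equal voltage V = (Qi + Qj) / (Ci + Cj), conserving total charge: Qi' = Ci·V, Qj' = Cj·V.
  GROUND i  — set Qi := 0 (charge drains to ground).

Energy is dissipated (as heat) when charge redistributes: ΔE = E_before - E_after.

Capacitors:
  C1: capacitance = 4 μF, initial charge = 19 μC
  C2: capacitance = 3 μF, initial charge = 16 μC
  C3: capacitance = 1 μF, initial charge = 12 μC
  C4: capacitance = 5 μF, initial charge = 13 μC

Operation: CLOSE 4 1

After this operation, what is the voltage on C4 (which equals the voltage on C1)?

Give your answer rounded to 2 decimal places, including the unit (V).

Initial: C1(4μF, Q=19μC, V=4.75V), C2(3μF, Q=16μC, V=5.33V), C3(1μF, Q=12μC, V=12.00V), C4(5μF, Q=13μC, V=2.60V)
Op 1: CLOSE 4-1: Q_total=32.00, C_total=9.00, V=3.56; Q4=17.78, Q1=14.22; dissipated=5.136

Answer: 3.56 V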